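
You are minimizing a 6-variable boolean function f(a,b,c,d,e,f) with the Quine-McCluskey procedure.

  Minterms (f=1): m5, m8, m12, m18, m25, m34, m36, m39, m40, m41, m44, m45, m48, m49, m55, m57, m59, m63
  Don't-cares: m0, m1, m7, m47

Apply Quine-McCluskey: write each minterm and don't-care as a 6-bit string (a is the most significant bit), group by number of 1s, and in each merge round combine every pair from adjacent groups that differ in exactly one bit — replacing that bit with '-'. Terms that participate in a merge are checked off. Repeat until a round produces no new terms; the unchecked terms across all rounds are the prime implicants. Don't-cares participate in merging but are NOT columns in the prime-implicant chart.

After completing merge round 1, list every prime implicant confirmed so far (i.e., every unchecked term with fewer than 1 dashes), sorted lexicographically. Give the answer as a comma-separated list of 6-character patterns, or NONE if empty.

010010, 100010

Round 0: 000000✓ 000001✓ 000101✓ 000111✓ 001000✓ 001100✓ 010010 011001✓ 100010 100100✓ 100111✓ 101000✓ 101001✓ 101100✓ 101101✓ 101111✓ 110000✓ 110001✓ 110111✓ 111001✓ 111011✓ 111111✓
Round 1: -00111 -01000✓ -01100✓ -11001 00-000 000-01 00000- 0001-1 001-00✓ 1-0111✓ 1-1001 1-1111✓ 10-100 10-111✓ 101-00✓ 101-01✓ 10100-✓ 1011-1 10110-✓ 11-001 11-111✓ 11000- 111-11 1110-1
Round 2: -01-00 1--111 101-0-
PIs = {-00111, -01-00, -11001, 00-000, 000-01, 00000-, 0001-1, 010010, 1--111, 1-1001, 10-100, 100010, 101-0-, 1011-1, 11-001, 11000-, 111-11, 1110-1}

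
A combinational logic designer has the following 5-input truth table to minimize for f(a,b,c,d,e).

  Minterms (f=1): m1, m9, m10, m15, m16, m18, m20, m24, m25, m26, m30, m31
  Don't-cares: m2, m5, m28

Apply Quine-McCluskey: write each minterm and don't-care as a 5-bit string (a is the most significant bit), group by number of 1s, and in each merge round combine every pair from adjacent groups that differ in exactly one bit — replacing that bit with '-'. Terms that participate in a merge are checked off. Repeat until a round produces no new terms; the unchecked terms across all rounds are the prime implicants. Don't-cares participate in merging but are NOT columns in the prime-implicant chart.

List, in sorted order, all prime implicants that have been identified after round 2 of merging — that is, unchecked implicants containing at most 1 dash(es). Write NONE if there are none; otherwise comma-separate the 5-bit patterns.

Round 0: 00001✓ 00010✓ 00101✓ 01001✓ 01010✓ 01111✓ 10000✓ 10010✓ 10100✓ 11000✓ 11001✓ 11010✓ 11100✓ 11110✓ 11111✓
Round 1: -0010✓ -1001 -1010✓ -1111 0-001 0-010✓ 00-01 1-000✓ 1-010✓ 1-100✓ 10-00✓ 100-0✓ 11-00✓ 11-10✓ 110-0✓ 1100- 111-0✓ 1111-
Round 2: --010 1--00 1-0-0 11--0
PIs = {--010, -1001, -1111, 0-001, 00-01, 1--00, 1-0-0, 11--0, 1100-, 1111-}

-1001, -1111, 0-001, 00-01, 1100-, 1111-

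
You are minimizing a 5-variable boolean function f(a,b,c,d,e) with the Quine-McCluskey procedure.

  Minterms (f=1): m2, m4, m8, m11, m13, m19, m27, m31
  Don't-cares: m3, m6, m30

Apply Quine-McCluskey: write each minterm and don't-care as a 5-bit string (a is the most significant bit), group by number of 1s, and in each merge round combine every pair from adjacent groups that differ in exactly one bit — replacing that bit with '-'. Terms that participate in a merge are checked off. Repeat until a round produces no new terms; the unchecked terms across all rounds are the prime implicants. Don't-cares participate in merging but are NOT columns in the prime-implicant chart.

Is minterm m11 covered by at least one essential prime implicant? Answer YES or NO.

Round 0: 00010✓ 00011✓ 00100✓ 00110✓ 01000 01011✓ 01101 10011✓ 11011✓ 11110✓ 11111✓
Round 1: -0011✓ -1011✓ 0-011✓ 00-10 0001- 001-0 1-011✓ 11-11 1111-
Round 2: --011
PIs = {--011, 00-10, 0001-, 001-0, 01000, 01101, 11-11, 1111-}
Coverage chart:
  m2: 00-10,0001-
  m4: 001-0 ←essential
  m8: 01000 ←essential
  m11: --011 ←essential
  m13: 01101 ←essential
  m19: --011 ←essential
  m27: --011,11-11
  m31: 11-11,1111-
Essential: --011, 001-0, 01000, 01101

YES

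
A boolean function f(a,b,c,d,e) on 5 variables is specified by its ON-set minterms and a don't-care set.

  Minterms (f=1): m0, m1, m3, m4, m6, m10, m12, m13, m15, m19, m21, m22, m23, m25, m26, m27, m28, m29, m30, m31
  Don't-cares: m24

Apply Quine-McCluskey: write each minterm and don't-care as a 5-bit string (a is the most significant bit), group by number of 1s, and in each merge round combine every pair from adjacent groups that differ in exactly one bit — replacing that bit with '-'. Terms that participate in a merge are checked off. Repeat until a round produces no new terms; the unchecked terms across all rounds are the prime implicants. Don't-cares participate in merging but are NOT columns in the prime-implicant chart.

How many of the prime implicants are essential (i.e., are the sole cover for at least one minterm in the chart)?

Round 0: 00000✓ 00001✓ 00011✓ 00100✓ 00110✓ 01010✓ 01100✓ 01101✓ 01111✓ 10011✓ 10101✓ 10110✓ 10111✓ 11000✓ 11001✓ 11010✓ 11011✓ 11100✓ 11101✓ 11110✓ 11111✓
Round 1: -0011 -0110 -1010 -1100✓ -1101✓ -1111✓ 0-100 00-00 000-1 0000- 001-0 011-1✓ 0110-✓ 1-011✓ 1-101✓ 1-110✓ 1-111✓ 10-11✓ 101-1✓ 1011-✓ 11-00✓ 11-01✓ 11-10✓ 11-11✓ 110-0✓ 110-1✓ 1100-✓ 1101-✓ 111-0✓ 111-1✓ 1110-✓ 1111-✓
Round 2: -11-1 -110- 1--11 1-1-1 1-11- 11--0✓ 11--1✓ 11-0-✓ 11-1-✓ 110--✓ 111--✓
Round 3: 11---
PIs = {-0011, -0110, -1010, -11-1, -110-, 0-100, 00-00, 000-1, 0000-, 001-0, 1--11, 1-1-1, 1-11-, 11---}
Coverage chart:
  m0: 00-00,0000-
  m1: 000-1,0000-
  m3: -0011,000-1
  m4: 0-100,00-00,001-0
  m6: -0110,001-0
  m10: -1010 ←essential
  m12: -110-,0-100
  m13: -11-1,-110-
  m15: -11-1 ←essential
  m19: -0011,1--11
  m21: 1-1-1 ←essential
  m22: -0110,1-11-
  m23: 1--11,1-1-1,1-11-
  m25: 11--- ←essential
  m26: -1010,11---
  m27: 1--11,11---
  m28: -110-,11---
  m29: -11-1,-110-,1-1-1,11---
  m30: 1-11-,11---
  m31: -11-1,1--11,1-1-1,1-11-,11---
Essential: -1010, -11-1, 1-1-1, 11---

4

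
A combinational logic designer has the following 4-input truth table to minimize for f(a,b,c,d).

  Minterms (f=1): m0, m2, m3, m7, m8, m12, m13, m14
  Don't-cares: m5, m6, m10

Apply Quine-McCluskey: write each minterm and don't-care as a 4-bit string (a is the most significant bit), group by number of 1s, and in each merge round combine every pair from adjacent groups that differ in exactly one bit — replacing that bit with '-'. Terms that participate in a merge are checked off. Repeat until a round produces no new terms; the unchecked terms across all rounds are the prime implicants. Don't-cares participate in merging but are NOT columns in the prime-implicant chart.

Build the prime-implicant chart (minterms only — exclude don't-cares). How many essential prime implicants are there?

2

[col 0] 0000*, 0010*, 0011*, 0101*, 0110*, 0111*, 1000*, 1010*, 1100*, 1101*, 1110*
[col 1] -000*, -010*, -101, -110*, 0-10*, 0-11*, 00-0*, 001-*, 01-1, 011-*, 1-00*, 1-10*, 10-0*, 11-0*, 110-
[col 2] --10, -0-0, 0-1-, 1--0
Prime implicants: --10, -0-0, -101, 0-1-, 01-1, 1--0, 110-
PI chart (minterm → PIs covering it):
  0 | -0-0  (sole → essential)
  2 | --10,-0-0,0-1-
  3 | 0-1-  (sole → essential)
  7 | 0-1-,01-1
  8 | -0-0,1--0
  12 | 1--0,110-
  13 | -101,110-
  14 | --10,1--0
Essential prime implicants: -0-0, 0-1-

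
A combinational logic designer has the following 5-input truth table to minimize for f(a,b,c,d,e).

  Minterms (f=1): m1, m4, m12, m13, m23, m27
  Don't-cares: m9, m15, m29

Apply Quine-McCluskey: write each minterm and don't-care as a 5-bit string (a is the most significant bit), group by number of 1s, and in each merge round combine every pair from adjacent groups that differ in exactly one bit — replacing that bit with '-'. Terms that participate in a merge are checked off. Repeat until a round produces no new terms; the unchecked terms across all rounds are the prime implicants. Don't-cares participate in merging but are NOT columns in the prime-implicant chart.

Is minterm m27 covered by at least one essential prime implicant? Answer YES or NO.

YES

size-2^0 implicants → 00001(✓)  00100(✓)  01001(✓)  01100(✓)  01101(✓)  01111(✓)  10111  11011  11101(✓)
size-2^1 implicants → -1101  0-001  0-100  01-01  011-1  0110-
Unchecked terms (primes): -1101, 0-001, 0-100, 01-01, 011-1, 0110-, 10111, 11011
Minterm coverage:
  m1 ⊆ 0-001 [E]
  m4 ⊆ 0-100 [E]
  m12 ⊆ 0-100,0110-
  m13 ⊆ -1101,01-01,011-1,0110-
  m23 ⊆ 10111 [E]
  m27 ⊆ 11011 [E]
E = {0-001, 0-100, 10111, 11011}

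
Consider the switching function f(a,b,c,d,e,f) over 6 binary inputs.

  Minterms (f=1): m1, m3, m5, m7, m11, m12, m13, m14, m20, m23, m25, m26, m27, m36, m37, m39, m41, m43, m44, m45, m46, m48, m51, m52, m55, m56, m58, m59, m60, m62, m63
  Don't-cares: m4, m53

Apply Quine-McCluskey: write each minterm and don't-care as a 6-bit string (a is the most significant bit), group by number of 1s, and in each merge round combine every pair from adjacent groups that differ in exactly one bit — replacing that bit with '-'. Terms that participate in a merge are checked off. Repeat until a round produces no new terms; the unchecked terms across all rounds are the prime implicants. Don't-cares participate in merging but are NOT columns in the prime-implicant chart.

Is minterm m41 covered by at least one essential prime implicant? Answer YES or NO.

size-2^0 implicants → 000001(✓)  000011(✓)  000100(✓)  000101(✓)  000111(✓)  001011(✓)  001100(✓)  001101(✓)  001110(✓)  010100(✓)  010111(✓)  011001(✓)  011010(✓)  011011(✓)  100100(✓)  100101(✓)  100111(✓)  101001(✓)  101011(✓)  101100(✓)  101101(✓)  101110(✓)  110000(✓)  110011(✓)  110100(✓)  110101(✓)  110111(✓)  111000(✓)  111010(✓)  111011(✓)  111100(✓)  111110(✓)  111111(✓)
size-2^1 implicants → -00100(✓)  -00101(✓)  -00111(✓)  -01011(✓)  -01100(✓)  -01101(✓)  -01110(✓)  -10100(✓)  -10111(✓)  -11010(✓)  -11011(✓)  0-0100(✓)  0-0111(✓)  0-1011(✓)  00-011  00-100(✓)  00-101(✓)  000-01(✓)  000-11(✓)  0000-1(✓)  0001-1(✓)  00010-(✓)  0011-0(✓)  00110-(✓)  0110-1  01101-(✓)  1-0100(✓)  1-0101(✓)  1-0111(✓)  1-1011(✓)  1-1100(✓)  1-1110(✓)  10-100(✓)  10-101(✓)  1001-1(✓)  10010-(✓)  101-01  1010-1  1011-0(✓)  10110-(✓)  11-000(✓)  11-011(✓)  11-100(✓)  11-111(✓)  110-00(✓)  110-11(✓)  1101-1(✓)  11010-(✓)  111-00(✓)  111-10(✓)  111-11(✓)  1110-0(✓)  11101-(✓)  1111-0(✓)  11111-(✓)
size-2^2 implicants → --0100  --0111  --1011  -0-100(✓)  -0-101(✓)  -001-1  -0010-(✓)  -011-0  -0110-(✓)  -1101-  00-10-(✓)  000--1  1--100  1-01-1  1-010-  1-11-0  10-10-(✓)  11--00  11--11  111--0  111-1-
size-2^3 implicants → -0-10-
Unchecked terms (primes): --0100, --0111, --1011, -0-10-, -001-1, -011-0, -1101-, 00-011, 000--1, 0110-1, 1--100, 1-01-1, 1-010-, 1-11-0, 101-01, 1010-1, 11--00, 11--11, 111--0, 111-1-
Minterm coverage:
  m1 ⊆ 000--1 [E]
  m3 ⊆ 00-011,000--1
  m5 ⊆ -0-10-,-001-1,000--1
  m7 ⊆ --0111,-001-1,000--1
  m11 ⊆ --1011,00-011
  m12 ⊆ -0-10-,-011-0
  m13 ⊆ -0-10- [E]
  m14 ⊆ -011-0 [E]
  m20 ⊆ --0100 [E]
  m23 ⊆ --0111 [E]
  m25 ⊆ 0110-1 [E]
  m26 ⊆ -1101- [E]
  m27 ⊆ --1011,-1101-,0110-1
  m36 ⊆ --0100,-0-10-,1--100,1-010-
  m37 ⊆ -0-10-,-001-1,1-01-1,1-010-
  m39 ⊆ --0111,-001-1,1-01-1
  m41 ⊆ 101-01,1010-1
  m43 ⊆ --1011,1010-1
  m44 ⊆ -0-10-,-011-0,1--100,1-11-0
  m45 ⊆ -0-10-,101-01
  m46 ⊆ -011-0,1-11-0
  m48 ⊆ 11--00 [E]
  m51 ⊆ 11--11 [E]
  m52 ⊆ --0100,1--100,1-010-,11--00
  m55 ⊆ --0111,1-01-1,11--11
  m56 ⊆ 11--00,111--0
  m58 ⊆ -1101-,111--0,111-1-
  m59 ⊆ --1011,-1101-,11--11,111-1-
  m60 ⊆ 1--100,1-11-0,11--00,111--0
  m62 ⊆ 1-11-0,111--0,111-1-
  m63 ⊆ 11--11,111-1-
E = {--0100, --0111, -0-10-, -011-0, -1101-, 000--1, 0110-1, 11--00, 11--11}

NO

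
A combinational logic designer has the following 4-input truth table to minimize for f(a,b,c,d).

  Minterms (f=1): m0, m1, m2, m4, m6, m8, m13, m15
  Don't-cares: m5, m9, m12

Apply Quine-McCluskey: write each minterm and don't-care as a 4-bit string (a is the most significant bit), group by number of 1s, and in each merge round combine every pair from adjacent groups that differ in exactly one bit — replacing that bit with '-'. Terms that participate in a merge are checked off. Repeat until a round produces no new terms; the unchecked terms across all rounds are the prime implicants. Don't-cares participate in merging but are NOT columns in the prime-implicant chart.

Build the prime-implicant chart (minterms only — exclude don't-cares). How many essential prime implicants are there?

Round 0: 0000✓ 0001✓ 0010✓ 0100✓ 0101✓ 0110✓ 1000✓ 1001✓ 1100✓ 1101✓ 1111✓
Round 1: -000✓ -001✓ -100✓ -101✓ 0-00✓ 0-01✓ 0-10✓ 00-0✓ 000-✓ 01-0✓ 010-✓ 1-00✓ 1-01✓ 100-✓ 11-1 110-✓
Round 2: --00✓ --01✓ -00-✓ -10-✓ 0--0 0-0-✓ 1-0-✓
Round 3: --0-
PIs = {--0-, 0--0, 11-1}
Coverage chart:
  m0: --0-,0--0
  m1: --0- ←essential
  m2: 0--0 ←essential
  m4: --0-,0--0
  m6: 0--0 ←essential
  m8: --0- ←essential
  m13: --0-,11-1
  m15: 11-1 ←essential
Essential: --0-, 0--0, 11-1

3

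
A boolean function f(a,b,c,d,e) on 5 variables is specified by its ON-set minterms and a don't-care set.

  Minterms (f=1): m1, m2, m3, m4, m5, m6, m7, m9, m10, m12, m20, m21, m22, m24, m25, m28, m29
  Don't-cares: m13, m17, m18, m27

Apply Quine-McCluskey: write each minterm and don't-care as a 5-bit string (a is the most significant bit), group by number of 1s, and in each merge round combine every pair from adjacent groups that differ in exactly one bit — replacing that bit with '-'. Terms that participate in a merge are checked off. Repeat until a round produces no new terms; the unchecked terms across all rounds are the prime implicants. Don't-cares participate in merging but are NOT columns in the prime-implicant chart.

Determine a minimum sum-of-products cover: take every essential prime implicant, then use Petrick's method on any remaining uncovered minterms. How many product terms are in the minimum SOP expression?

6

Round 0: 00001✓ 00010✓ 00011✓ 00100✓ 00101✓ 00110✓ 00111✓ 01001✓ 01010✓ 01100✓ 01101✓ 10001✓ 10010✓ 10100✓ 10101✓ 10110✓ 11000✓ 11001✓ 11011✓ 11100✓ 11101✓
Round 1: -0001✓ -0010✓ -0100✓ -0101✓ -0110✓ -1001✓ -1100✓ -1101✓ 0-001✓ 0-010 0-100✓ 0-101✓ 00-01✓ 00-10✓ 00-11✓ 000-1✓ 0001-✓ 001-0✓ 001-1✓ 0010-✓ 0011-✓ 01-01✓ 0110-✓ 1-001✓ 1-100✓ 1-101✓ 10-01✓ 10-10✓ 101-0✓ 1010-✓ 11-00✓ 11-01✓ 110-1 1100-✓ 1110-✓
Round 2: --001✓ --100✓ --101✓ -0-01✓ -0-10 -01-0 -010-✓ -1-01✓ -110-✓ 0--01✓ 0-10-✓ 00--1 00-1- 001-- 1--01✓ 1-10-✓ 11-0-
Round 3: ---01 --10-
PIs = {---01, --10-, -0-10, -01-0, 0-010, 00--1, 00-1-, 001--, 11-0-, 110-1}
Coverage chart:
  m1: ---01,00--1
  m2: -0-10,0-010,00-1-
  m3: 00--1,00-1-
  m4: --10-,-01-0,001--
  m5: ---01,--10-,00--1,001--
  m6: -0-10,-01-0,00-1-,001--
  m7: 00--1,00-1-,001--
  m9: ---01 ←essential
  m10: 0-010 ←essential
  m12: --10- ←essential
  m20: --10-,-01-0
  m21: ---01,--10-
  m22: -0-10,-01-0
  m24: 11-0- ←essential
  m25: ---01,11-0-,110-1
  m28: --10-,11-0-
  m29: ---01,--10-,11-0-
Essential: ---01, --10-, 0-010, 11-0-
Petrick residual → -0-10, 00--1
Min cover (6 terms): d'e + cd' + b'de' + a'c'de' + a'b'e + abd'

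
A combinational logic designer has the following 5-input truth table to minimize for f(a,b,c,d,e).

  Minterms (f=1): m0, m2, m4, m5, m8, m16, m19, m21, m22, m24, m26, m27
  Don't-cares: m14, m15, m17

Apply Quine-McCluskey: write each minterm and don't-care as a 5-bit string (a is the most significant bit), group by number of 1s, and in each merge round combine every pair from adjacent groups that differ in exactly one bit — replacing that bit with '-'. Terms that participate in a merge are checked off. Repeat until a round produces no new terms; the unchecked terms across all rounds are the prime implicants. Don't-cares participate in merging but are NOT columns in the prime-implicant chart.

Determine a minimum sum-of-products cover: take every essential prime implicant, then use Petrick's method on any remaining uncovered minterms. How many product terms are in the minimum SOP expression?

[col 0] 00000*, 00010*, 00100*, 00101*, 01000*, 01110*, 01111*, 10000*, 10001*, 10011*, 10101*, 10110, 11000*, 11010*, 11011*
[col 1] -0000*, -0101, -1000*, 0-000*, 00-00, 000-0, 0010-, 0111-, 1-000*, 1-011, 10-01, 100-1, 1000-, 110-0, 1101-
[col 2] --000
Prime implicants: --000, -0101, 00-00, 000-0, 0010-, 0111-, 1-011, 10-01, 100-1, 1000-, 10110, 110-0, 1101-
PI chart (minterm → PIs covering it):
  0 | --000,00-00,000-0
  2 | 000-0  (sole → essential)
  4 | 00-00,0010-
  5 | -0101,0010-
  8 | --000  (sole → essential)
  16 | --000,1000-
  19 | 1-011,100-1
  21 | -0101,10-01
  22 | 10110  (sole → essential)
  24 | --000,110-0
  26 | 110-0,1101-
  27 | 1-011,1101-
Essential prime implicants: --000, 000-0, 10110
Petrick residual → -0101, 00-00, 1-011, 110-0
Minimum SOP uses 7 PIs: c'd'e' + b'cd'e + a'b'd'e' + a'b'c'e' + ac'de + ab'cde' + abc'e'

7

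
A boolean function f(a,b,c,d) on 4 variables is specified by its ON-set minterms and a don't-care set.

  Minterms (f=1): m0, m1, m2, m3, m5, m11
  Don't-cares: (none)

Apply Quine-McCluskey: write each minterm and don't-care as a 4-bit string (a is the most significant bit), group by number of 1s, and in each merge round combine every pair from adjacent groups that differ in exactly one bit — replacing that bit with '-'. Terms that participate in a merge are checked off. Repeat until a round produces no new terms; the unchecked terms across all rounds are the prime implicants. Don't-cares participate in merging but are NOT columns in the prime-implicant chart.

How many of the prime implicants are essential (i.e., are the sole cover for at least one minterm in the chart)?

3

[col 0] 0000*, 0001*, 0010*, 0011*, 0101*, 1011*
[col 1] -011, 0-01, 00-0*, 00-1*, 000-*, 001-*
[col 2] 00--
Prime implicants: -011, 0-01, 00--
PI chart (minterm → PIs covering it):
  0 | 00--  (sole → essential)
  1 | 0-01,00--
  2 | 00--  (sole → essential)
  3 | -011,00--
  5 | 0-01  (sole → essential)
  11 | -011  (sole → essential)
Essential prime implicants: -011, 0-01, 00--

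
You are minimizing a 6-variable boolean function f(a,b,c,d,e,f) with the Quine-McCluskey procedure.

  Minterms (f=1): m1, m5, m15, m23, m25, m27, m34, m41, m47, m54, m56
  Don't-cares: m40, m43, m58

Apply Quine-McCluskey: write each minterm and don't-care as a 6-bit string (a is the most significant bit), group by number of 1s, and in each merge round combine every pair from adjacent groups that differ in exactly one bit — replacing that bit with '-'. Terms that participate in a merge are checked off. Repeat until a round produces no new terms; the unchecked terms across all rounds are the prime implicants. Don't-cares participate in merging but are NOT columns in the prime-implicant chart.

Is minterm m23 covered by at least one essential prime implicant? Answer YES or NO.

YES

Round 0: 000001✓ 000101✓ 001111✓ 010111 011001✓ 011011✓ 100010 101000✓ 101001✓ 101011✓ 101111✓ 110110 111000✓ 111010✓
Round 1: -01111 000-01 0110-1 1-1000 101-11 1010-1 10100- 1110-0
PIs = {-01111, 000-01, 010111, 0110-1, 1-1000, 100010, 101-11, 1010-1, 10100-, 110110, 1110-0}
Coverage chart:
  m1: 000-01 ←essential
  m5: 000-01 ←essential
  m15: -01111 ←essential
  m23: 010111 ←essential
  m25: 0110-1 ←essential
  m27: 0110-1 ←essential
  m34: 100010 ←essential
  m41: 1010-1,10100-
  m47: -01111,101-11
  m54: 110110 ←essential
  m56: 1-1000,1110-0
Essential: -01111, 000-01, 010111, 0110-1, 100010, 110110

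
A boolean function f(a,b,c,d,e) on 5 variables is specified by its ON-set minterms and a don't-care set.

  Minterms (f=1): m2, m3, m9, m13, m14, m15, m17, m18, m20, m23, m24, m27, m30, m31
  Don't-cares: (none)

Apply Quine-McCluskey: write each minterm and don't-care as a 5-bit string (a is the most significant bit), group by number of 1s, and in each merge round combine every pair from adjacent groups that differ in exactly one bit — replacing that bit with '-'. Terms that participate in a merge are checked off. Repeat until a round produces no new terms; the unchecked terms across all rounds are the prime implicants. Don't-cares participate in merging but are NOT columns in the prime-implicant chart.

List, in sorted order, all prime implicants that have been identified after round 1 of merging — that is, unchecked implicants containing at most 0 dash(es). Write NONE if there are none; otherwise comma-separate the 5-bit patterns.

Round 0: 00010✓ 00011✓ 01001✓ 01101✓ 01110✓ 01111✓ 10001 10010✓ 10100 10111✓ 11000 11011✓ 11110✓ 11111✓
Round 1: -0010 -1110✓ -1111✓ 0001- 01-01 011-1 0111-✓ 1-111 11-11 1111-✓
Round 2: -111-
PIs = {-0010, -111-, 0001-, 01-01, 011-1, 1-111, 10001, 10100, 11-11, 11000}

10001, 10100, 11000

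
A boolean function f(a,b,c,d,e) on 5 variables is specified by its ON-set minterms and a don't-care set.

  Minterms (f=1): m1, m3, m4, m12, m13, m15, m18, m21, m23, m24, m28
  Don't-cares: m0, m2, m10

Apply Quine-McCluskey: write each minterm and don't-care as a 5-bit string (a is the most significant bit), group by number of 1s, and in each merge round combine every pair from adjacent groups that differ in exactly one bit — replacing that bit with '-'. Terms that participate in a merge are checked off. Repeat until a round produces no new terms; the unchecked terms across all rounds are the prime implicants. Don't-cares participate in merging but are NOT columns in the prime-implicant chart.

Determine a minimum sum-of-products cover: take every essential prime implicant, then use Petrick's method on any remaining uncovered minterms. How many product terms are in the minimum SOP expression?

[col 0] 00000*, 00001*, 00010*, 00011*, 00100*, 01010*, 01100*, 01101*, 01111*, 10010*, 10101*, 10111*, 11000*, 11100*
[col 1] -0010, -1100, 0-010, 0-100, 00-00, 000-0*, 000-1*, 0000-*, 0001-*, 011-1, 0110-, 101-1, 11-00
[col 2] 000--
Prime implicants: -0010, -1100, 0-010, 0-100, 00-00, 000--, 011-1, 0110-, 101-1, 11-00
PI chart (minterm → PIs covering it):
  1 | 000--  (sole → essential)
  3 | 000--  (sole → essential)
  4 | 0-100,00-00
  12 | -1100,0-100,0110-
  13 | 011-1,0110-
  15 | 011-1  (sole → essential)
  18 | -0010  (sole → essential)
  21 | 101-1  (sole → essential)
  23 | 101-1  (sole → essential)
  24 | 11-00  (sole → essential)
  28 | -1100,11-00
Essential prime implicants: -0010, 000--, 011-1, 101-1, 11-00
Petrick residual → 0-100
Minimum SOP uses 6 PIs: b'c'de' + a'cd'e' + a'b'c' + a'bce + ab'ce + abd'e'

6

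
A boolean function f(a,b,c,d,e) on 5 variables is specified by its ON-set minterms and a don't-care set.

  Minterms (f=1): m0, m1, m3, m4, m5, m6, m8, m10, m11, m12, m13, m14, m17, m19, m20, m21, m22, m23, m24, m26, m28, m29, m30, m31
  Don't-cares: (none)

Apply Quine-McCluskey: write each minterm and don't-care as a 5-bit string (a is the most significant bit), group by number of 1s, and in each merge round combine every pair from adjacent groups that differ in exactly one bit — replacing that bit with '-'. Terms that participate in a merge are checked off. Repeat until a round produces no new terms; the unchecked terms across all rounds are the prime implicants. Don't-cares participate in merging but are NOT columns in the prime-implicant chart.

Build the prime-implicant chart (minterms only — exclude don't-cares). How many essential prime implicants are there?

Round 0: 00000✓ 00001✓ 00011✓ 00100✓ 00101✓ 00110✓ 01000✓ 01010✓ 01011✓ 01100✓ 01101✓ 01110✓ 10001✓ 10011✓ 10100✓ 10101✓ 10110✓ 10111✓ 11000✓ 11010✓ 11100✓ 11101✓ 11110✓ 11111✓
Round 1: -0001✓ -0011✓ -0100✓ -0101✓ -0110✓ -1000✓ -1010✓ -1100✓ -1101✓ -1110✓ 0-000✓ 0-011 0-100✓ 0-101✓ 0-110✓ 00-00✓ 00-01✓ 000-1✓ 0000-✓ 001-0✓ 0010-✓ 01-00✓ 01-10✓ 010-0✓ 0101- 011-0✓ 0110-✓ 1-100✓ 1-101✓ 1-110✓ 1-111✓ 10-01✓ 10-11✓ 100-1✓ 101-0✓ 101-1✓ 1010-✓ 1011-✓ 11-00✓ 11-10✓ 110-0✓ 111-0✓ 111-1✓ 1110-✓ 1111-✓
Round 2: --100✓ --101✓ --110✓ -0-01 -00-1 -01-0✓ -010-✓ -1-00✓ -1-10✓ -10-0✓ -11-0✓ -110-✓ 0--00 0-1-0✓ 0-10-✓ 00-0- 01--0✓ 1-1-0✓ 1-1-1✓ 1-10-✓ 1-11-✓ 10--1 101--✓ 11--0✓ 111--✓
Round 3: --1-0 --10- -1--0 1-1--
PIs = {--1-0, --10-, -0-01, -00-1, -1--0, 0--00, 0-011, 00-0-, 0101-, 1-1--, 10--1}
Coverage chart:
  m0: 0--00,00-0-
  m1: -0-01,-00-1,00-0-
  m3: -00-1,0-011
  m4: --1-0,--10-,0--00,00-0-
  m5: --10-,-0-01,00-0-
  m6: --1-0 ←essential
  m8: -1--0,0--00
  m10: -1--0,0101-
  m11: 0-011,0101-
  m12: --1-0,--10-,-1--0,0--00
  m13: --10- ←essential
  m14: --1-0,-1--0
  m17: -0-01,-00-1,10--1
  m19: -00-1,10--1
  m20: --1-0,--10-,1-1--
  m21: --10-,-0-01,1-1--,10--1
  m22: --1-0,1-1--
  m23: 1-1--,10--1
  m24: -1--0 ←essential
  m26: -1--0 ←essential
  m28: --1-0,--10-,-1--0,1-1--
  m29: --10-,1-1--
  m30: --1-0,-1--0,1-1--
  m31: 1-1-- ←essential
Essential: --1-0, --10-, -1--0, 1-1--

4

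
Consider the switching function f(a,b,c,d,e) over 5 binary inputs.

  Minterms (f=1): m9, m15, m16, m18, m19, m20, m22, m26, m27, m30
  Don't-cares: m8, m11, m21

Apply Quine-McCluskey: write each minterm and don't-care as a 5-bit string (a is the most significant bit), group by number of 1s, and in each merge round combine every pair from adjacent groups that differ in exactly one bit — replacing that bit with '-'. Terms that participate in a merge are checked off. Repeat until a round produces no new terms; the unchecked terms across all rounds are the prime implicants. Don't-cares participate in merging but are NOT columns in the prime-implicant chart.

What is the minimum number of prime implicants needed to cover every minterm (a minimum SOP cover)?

5

Round 0: 01000✓ 01001✓ 01011✓ 01111✓ 10000✓ 10010✓ 10011✓ 10100✓ 10101✓ 10110✓ 11010✓ 11011✓ 11110✓
Round 1: -1011 01-11 010-1 0100- 1-010✓ 1-011✓ 1-110✓ 10-00✓ 10-10✓ 100-0✓ 1001-✓ 101-0✓ 1010- 11-10✓ 1101-✓
Round 2: 1--10 1-01- 10--0
PIs = {-1011, 01-11, 010-1, 0100-, 1--10, 1-01-, 10--0, 1010-}
Coverage chart:
  m9: 010-1,0100-
  m15: 01-11 ←essential
  m16: 10--0 ←essential
  m18: 1--10,1-01-,10--0
  m19: 1-01- ←essential
  m20: 10--0,1010-
  m22: 1--10,10--0
  m26: 1--10,1-01-
  m27: -1011,1-01-
  m30: 1--10 ←essential
Essential: 01-11, 1--10, 1-01-, 10--0
Petrick residual → 010-1
Min cover (5 terms): a'bde + a'bc'e + ade' + ac'd + ab'e'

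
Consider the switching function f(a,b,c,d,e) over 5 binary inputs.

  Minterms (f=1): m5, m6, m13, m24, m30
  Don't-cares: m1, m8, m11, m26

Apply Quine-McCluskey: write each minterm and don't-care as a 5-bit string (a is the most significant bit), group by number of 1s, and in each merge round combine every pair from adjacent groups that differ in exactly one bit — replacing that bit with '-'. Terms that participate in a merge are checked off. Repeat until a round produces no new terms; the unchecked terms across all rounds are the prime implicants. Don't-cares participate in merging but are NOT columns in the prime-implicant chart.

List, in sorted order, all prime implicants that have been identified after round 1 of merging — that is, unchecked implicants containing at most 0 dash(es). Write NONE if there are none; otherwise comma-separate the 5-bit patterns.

00110, 01011

[col 0] 00001*, 00101*, 00110, 01000*, 01011, 01101*, 11000*, 11010*, 11110*
[col 1] -1000, 0-101, 00-01, 11-10, 110-0
Prime implicants: -1000, 0-101, 00-01, 00110, 01011, 11-10, 110-0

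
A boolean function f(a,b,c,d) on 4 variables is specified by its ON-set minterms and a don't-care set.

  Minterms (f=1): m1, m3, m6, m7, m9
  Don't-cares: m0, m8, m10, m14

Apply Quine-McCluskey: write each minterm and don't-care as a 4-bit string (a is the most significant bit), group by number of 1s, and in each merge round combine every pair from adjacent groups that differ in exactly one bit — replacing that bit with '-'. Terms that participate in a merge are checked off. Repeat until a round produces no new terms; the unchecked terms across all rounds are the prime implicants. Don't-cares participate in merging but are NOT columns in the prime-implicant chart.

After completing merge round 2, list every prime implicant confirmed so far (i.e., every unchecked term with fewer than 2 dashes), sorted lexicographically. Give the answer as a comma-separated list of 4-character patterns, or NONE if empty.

-110, 0-11, 00-1, 011-, 1-10, 10-0

[col 0] 0000*, 0001*, 0011*, 0110*, 0111*, 1000*, 1001*, 1010*, 1110*
[col 1] -000*, -001*, -110, 0-11, 00-1, 000-*, 011-, 1-10, 10-0, 100-*
[col 2] -00-
Prime implicants: -00-, -110, 0-11, 00-1, 011-, 1-10, 10-0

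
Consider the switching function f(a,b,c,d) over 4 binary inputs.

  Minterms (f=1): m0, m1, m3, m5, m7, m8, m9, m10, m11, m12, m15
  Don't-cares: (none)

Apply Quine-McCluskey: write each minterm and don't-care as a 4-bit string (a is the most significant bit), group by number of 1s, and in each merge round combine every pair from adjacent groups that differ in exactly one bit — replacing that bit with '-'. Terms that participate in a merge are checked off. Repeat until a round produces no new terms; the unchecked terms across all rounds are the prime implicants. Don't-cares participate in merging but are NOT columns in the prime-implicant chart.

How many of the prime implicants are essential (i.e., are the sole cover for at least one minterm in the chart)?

5

[col 0] 0000*, 0001*, 0011*, 0101*, 0111*, 1000*, 1001*, 1010*, 1011*, 1100*, 1111*
[col 1] -000*, -001*, -011*, -111*, 0-01*, 0-11*, 00-1*, 000-*, 01-1*, 1-00, 1-11*, 10-0*, 10-1*, 100-*, 101-*
[col 2] --11, -0-1, -00-, 0--1, 10--
Prime implicants: --11, -0-1, -00-, 0--1, 1-00, 10--
PI chart (minterm → PIs covering it):
  0 | -00-  (sole → essential)
  1 | -0-1,-00-,0--1
  3 | --11,-0-1,0--1
  5 | 0--1  (sole → essential)
  7 | --11,0--1
  8 | -00-,1-00,10--
  9 | -0-1,-00-,10--
  10 | 10--  (sole → essential)
  11 | --11,-0-1,10--
  12 | 1-00  (sole → essential)
  15 | --11  (sole → essential)
Essential prime implicants: --11, -00-, 0--1, 1-00, 10--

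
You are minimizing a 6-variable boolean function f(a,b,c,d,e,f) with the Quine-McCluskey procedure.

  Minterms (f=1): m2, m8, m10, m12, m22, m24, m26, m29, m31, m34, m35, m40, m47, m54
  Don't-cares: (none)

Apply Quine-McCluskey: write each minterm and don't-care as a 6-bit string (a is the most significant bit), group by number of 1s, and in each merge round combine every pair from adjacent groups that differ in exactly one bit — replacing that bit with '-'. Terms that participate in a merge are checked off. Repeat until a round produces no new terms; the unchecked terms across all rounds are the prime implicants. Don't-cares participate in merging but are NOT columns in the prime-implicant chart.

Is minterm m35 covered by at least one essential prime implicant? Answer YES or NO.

YES

[col 0] 000010*, 001000*, 001010*, 001100*, 010110*, 011000*, 011010*, 011101*, 011111*, 100010*, 100011*, 101000*, 101111, 110110*
[col 1] -00010, -01000, -10110, 0-1000*, 0-1010*, 00-010, 001-00, 0010-0*, 0110-0*, 0111-1, 10001-
[col 2] 0-10-0
Prime implicants: -00010, -01000, -10110, 0-10-0, 00-010, 001-00, 0111-1, 10001-, 101111
PI chart (minterm → PIs covering it):
  2 | -00010,00-010
  8 | -01000,0-10-0,001-00
  10 | 0-10-0,00-010
  12 | 001-00  (sole → essential)
  22 | -10110  (sole → essential)
  24 | 0-10-0  (sole → essential)
  26 | 0-10-0  (sole → essential)
  29 | 0111-1  (sole → essential)
  31 | 0111-1  (sole → essential)
  34 | -00010,10001-
  35 | 10001-  (sole → essential)
  40 | -01000  (sole → essential)
  47 | 101111  (sole → essential)
  54 | -10110  (sole → essential)
Essential prime implicants: -01000, -10110, 0-10-0, 001-00, 0111-1, 10001-, 101111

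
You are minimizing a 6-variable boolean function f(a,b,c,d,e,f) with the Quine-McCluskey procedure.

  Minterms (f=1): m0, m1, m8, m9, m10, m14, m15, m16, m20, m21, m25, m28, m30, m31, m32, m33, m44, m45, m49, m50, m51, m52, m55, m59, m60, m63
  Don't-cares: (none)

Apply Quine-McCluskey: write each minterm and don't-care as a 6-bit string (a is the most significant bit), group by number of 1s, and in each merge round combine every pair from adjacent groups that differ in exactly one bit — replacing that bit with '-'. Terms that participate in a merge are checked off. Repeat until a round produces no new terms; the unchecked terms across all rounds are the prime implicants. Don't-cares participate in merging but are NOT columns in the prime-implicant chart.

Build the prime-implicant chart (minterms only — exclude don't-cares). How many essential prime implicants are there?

size-2^0 implicants → 000000(✓)  000001(✓)  001000(✓)  001001(✓)  001010(✓)  001110(✓)  001111(✓)  010000(✓)  010100(✓)  010101(✓)  011001(✓)  011100(✓)  011110(✓)  011111(✓)  100000(✓)  100001(✓)  101100(✓)  101101(✓)  110001(✓)  110010(✓)  110011(✓)  110100(✓)  110111(✓)  111011(✓)  111100(✓)  111111(✓)
size-2^1 implicants → -00000(✓)  -00001(✓)  -10100(✓)  -11100(✓)  -11111  0-0000  0-1001  0-1110(✓)  0-1111(✓)  00-000(✓)  00-001(✓)  00000-(✓)  001-10  0010-0  00100-(✓)  00111-(✓)  01-100(✓)  010-00  01010-  0111-0  01111-(✓)  1-0001  1-1100  10000-(✓)  10110-  11-011(✓)  11-100(✓)  11-111(✓)  110-11(✓)  1100-1  11001-  111-11(✓)
size-2^2 implicants → -0000-  -1-100  0-111-  00-00-  11--11
Unchecked terms (primes): -0000-, -1-100, -11111, 0-0000, 0-1001, 0-111-, 00-00-, 001-10, 0010-0, 010-00, 01010-, 0111-0, 1-0001, 1-1100, 10110-, 11--11, 1100-1, 11001-
Minterm coverage:
  m0 ⊆ -0000-,0-0000,00-00-
  m1 ⊆ -0000-,00-00-
  m8 ⊆ 00-00-,0010-0
  m9 ⊆ 0-1001,00-00-
  m10 ⊆ 001-10,0010-0
  m14 ⊆ 0-111-,001-10
  m15 ⊆ 0-111- [E]
  m16 ⊆ 0-0000,010-00
  m20 ⊆ -1-100,010-00,01010-
  m21 ⊆ 01010- [E]
  m25 ⊆ 0-1001 [E]
  m28 ⊆ -1-100,0111-0
  m30 ⊆ 0-111-,0111-0
  m31 ⊆ -11111,0-111-
  m32 ⊆ -0000- [E]
  m33 ⊆ -0000-,1-0001
  m44 ⊆ 1-1100,10110-
  m45 ⊆ 10110- [E]
  m49 ⊆ 1-0001,1100-1
  m50 ⊆ 11001- [E]
  m51 ⊆ 11--11,1100-1,11001-
  m52 ⊆ -1-100 [E]
  m55 ⊆ 11--11 [E]
  m59 ⊆ 11--11 [E]
  m60 ⊆ -1-100,1-1100
  m63 ⊆ -11111,11--11
E = {-0000-, -1-100, 0-1001, 0-111-, 01010-, 10110-, 11--11, 11001-}

8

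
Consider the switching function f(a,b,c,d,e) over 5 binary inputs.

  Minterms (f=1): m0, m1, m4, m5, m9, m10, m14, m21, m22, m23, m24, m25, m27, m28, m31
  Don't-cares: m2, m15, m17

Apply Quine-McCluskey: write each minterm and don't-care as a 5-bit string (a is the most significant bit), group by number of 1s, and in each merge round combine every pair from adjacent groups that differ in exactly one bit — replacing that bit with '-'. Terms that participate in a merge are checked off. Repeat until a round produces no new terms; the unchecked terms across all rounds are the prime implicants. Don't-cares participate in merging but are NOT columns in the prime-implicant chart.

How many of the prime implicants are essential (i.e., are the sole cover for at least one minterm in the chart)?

[col 0] 00000*, 00001*, 00010*, 00100*, 00101*, 01001*, 01010*, 01110*, 01111*, 10001*, 10101*, 10110*, 10111*, 11000*, 11001*, 11011*, 11100*, 11111*
[col 1] -0001*, -0101*, -1001*, -1111, 0-001*, 0-010, 00-00*, 00-01*, 000-0, 0000-*, 0010-*, 01-10, 0111-, 1-001*, 1-111, 10-01*, 101-1, 1011-, 11-00, 11-11, 110-1, 1100-
[col 2] --001, -0-01, 00-0-
Prime implicants: --001, -0-01, -1111, 0-010, 00-0-, 000-0, 01-10, 0111-, 1-111, 101-1, 1011-, 11-00, 11-11, 110-1, 1100-
PI chart (minterm → PIs covering it):
  0 | 00-0-,000-0
  1 | --001,-0-01,00-0-
  4 | 00-0-  (sole → essential)
  5 | -0-01,00-0-
  9 | --001  (sole → essential)
  10 | 0-010,01-10
  14 | 01-10,0111-
  21 | -0-01,101-1
  22 | 1011-  (sole → essential)
  23 | 1-111,101-1,1011-
  24 | 11-00,1100-
  25 | --001,110-1,1100-
  27 | 11-11,110-1
  28 | 11-00  (sole → essential)
  31 | -1111,1-111,11-11
Essential prime implicants: --001, 00-0-, 1011-, 11-00

4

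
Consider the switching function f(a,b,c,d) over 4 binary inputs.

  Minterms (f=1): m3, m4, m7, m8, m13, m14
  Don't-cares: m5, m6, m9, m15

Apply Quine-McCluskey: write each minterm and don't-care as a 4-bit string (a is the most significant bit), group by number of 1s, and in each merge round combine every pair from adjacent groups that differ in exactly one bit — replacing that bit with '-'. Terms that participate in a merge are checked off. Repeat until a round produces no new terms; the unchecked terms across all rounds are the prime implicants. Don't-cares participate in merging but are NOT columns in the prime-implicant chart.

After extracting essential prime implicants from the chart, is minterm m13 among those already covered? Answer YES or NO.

NO

[col 0] 0011*, 0100*, 0101*, 0110*, 0111*, 1000*, 1001*, 1101*, 1110*, 1111*
[col 1] -101*, -110*, -111*, 0-11, 01-0*, 01-1*, 010-*, 011-*, 1-01, 100-, 11-1*, 111-*
[col 2] -1-1, -11-, 01--
Prime implicants: -1-1, -11-, 0-11, 01--, 1-01, 100-
PI chart (minterm → PIs covering it):
  3 | 0-11  (sole → essential)
  4 | 01--  (sole → essential)
  7 | -1-1,-11-,0-11,01--
  8 | 100-  (sole → essential)
  13 | -1-1,1-01
  14 | -11-  (sole → essential)
Essential prime implicants: -11-, 0-11, 01--, 100-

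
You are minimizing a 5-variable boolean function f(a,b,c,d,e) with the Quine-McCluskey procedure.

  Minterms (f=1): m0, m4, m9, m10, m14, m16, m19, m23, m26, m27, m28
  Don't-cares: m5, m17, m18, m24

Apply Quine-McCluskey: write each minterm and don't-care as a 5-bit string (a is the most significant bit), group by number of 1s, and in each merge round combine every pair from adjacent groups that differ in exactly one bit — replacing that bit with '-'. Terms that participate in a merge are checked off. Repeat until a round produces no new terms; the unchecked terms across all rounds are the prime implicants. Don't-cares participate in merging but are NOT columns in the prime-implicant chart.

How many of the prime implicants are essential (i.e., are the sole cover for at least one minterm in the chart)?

5

size-2^0 implicants → 00000(✓)  00100(✓)  00101(✓)  01001  01010(✓)  01110(✓)  10000(✓)  10001(✓)  10010(✓)  10011(✓)  10111(✓)  11000(✓)  11010(✓)  11011(✓)  11100(✓)
size-2^1 implicants → -0000  -1010  00-00  0010-  01-10  1-000(✓)  1-010(✓)  1-011(✓)  10-11  100-0(✓)  100-1(✓)  1000-(✓)  1001-(✓)  11-00  110-0(✓)  1101-(✓)
size-2^2 implicants → 1-0-0  1-01-  100--
Unchecked terms (primes): -0000, -1010, 00-00, 0010-, 01-10, 01001, 1-0-0, 1-01-, 10-11, 100--, 11-00
Minterm coverage:
  m0 ⊆ -0000,00-00
  m4 ⊆ 00-00,0010-
  m9 ⊆ 01001 [E]
  m10 ⊆ -1010,01-10
  m14 ⊆ 01-10 [E]
  m16 ⊆ -0000,1-0-0,100--
  m19 ⊆ 1-01-,10-11,100--
  m23 ⊆ 10-11 [E]
  m26 ⊆ -1010,1-0-0,1-01-
  m27 ⊆ 1-01- [E]
  m28 ⊆ 11-00 [E]
E = {01-10, 01001, 1-01-, 10-11, 11-00}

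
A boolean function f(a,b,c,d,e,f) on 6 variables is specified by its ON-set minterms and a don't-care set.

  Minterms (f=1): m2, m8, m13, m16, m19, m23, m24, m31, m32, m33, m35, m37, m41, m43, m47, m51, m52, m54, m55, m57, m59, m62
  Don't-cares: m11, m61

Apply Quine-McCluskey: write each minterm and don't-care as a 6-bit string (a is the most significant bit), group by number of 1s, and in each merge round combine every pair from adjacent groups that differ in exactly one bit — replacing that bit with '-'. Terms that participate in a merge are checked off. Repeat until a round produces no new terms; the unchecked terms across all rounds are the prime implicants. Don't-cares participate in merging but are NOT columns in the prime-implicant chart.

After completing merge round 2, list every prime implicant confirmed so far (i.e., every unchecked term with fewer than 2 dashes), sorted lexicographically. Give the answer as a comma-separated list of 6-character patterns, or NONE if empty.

-01011, 0-1000, 000010, 001101, 01-000, 01-111, 100-01, 10000-, 101-11, 11-110, 1101-0, 11011-, 111-01

size-2^0 implicants → 000010  001000(✓)  001011(✓)  001101  010000(✓)  010011(✓)  010111(✓)  011000(✓)  011111(✓)  100000(✓)  100001(✓)  100011(✓)  100101(✓)  101001(✓)  101011(✓)  101111(✓)  110011(✓)  110100(✓)  110110(✓)  110111(✓)  111001(✓)  111011(✓)  111101(✓)  111110(✓)
size-2^1 implicants → -01011  -10011(✓)  -10111(✓)  0-1000  01-000  01-111  010-11(✓)  1-0011(✓)  1-1001(✓)  1-1011(✓)  10-001(✓)  10-011(✓)  100-01  1000-1(✓)  10000-  101-11  1010-1(✓)  11-011(✓)  11-110  110-11(✓)  1101-0  11011-  111-01  1110-1(✓)
size-2^2 implicants → -10-11  1--011  1-10-1  10-0-1
Unchecked terms (primes): -01011, -10-11, 0-1000, 000010, 001101, 01-000, 01-111, 1--011, 1-10-1, 10-0-1, 100-01, 10000-, 101-11, 11-110, 1101-0, 11011-, 111-01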